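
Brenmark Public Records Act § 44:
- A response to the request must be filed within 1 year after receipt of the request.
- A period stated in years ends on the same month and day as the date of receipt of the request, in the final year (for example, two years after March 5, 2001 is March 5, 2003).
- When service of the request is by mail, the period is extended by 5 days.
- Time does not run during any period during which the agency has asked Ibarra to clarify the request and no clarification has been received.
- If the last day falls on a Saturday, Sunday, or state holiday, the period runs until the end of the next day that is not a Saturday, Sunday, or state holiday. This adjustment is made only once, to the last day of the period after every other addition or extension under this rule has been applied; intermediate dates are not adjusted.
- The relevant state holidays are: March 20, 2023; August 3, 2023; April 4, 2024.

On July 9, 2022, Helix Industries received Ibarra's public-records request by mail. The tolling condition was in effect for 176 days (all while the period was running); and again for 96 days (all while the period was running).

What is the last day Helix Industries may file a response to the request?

1 year after July 9, 2022 is July 9, 2023.
Service was by mail, adding 5 days: July 9, 2023 + 5 days = July 14, 2023.
Tolling adds 176 days: July 14, 2023 + 176 days = January 6, 2024.
Tolling adds 96 days: January 6, 2024 + 96 days = April 11, 2024.
April 11, 2024 is a Thursday and not a state holiday, so no extension applies.

April 11, 2024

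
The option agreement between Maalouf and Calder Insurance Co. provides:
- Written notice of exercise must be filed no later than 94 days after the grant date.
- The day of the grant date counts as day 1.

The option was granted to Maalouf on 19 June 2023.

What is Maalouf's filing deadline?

September 20, 2023

Counting 19 June 2023 as day 1, day 94 is September 20, 2023.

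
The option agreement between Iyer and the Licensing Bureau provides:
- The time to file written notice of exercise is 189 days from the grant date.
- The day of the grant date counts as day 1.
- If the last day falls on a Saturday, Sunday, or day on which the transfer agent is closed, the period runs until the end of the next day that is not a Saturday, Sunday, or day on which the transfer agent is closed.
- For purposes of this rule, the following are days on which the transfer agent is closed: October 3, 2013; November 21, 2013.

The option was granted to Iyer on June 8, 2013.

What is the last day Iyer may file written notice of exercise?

Counting June 8, 2013 as day 1, day 189 is December 13, 2013.
December 13, 2013 is a Friday and not a day on which the transfer agent is closed, so no extension applies.

December 13, 2013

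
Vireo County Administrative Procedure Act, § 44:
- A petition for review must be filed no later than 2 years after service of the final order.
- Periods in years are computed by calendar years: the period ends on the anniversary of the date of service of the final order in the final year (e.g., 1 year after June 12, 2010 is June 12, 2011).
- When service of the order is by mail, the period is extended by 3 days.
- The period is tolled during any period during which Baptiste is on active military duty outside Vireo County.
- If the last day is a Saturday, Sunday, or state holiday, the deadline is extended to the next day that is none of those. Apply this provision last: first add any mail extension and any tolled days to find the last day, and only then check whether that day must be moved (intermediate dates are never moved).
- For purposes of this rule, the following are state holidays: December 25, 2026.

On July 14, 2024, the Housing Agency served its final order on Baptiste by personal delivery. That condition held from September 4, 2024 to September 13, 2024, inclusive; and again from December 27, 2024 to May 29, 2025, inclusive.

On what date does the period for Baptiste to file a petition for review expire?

December 28, 2026

2 years after July 14, 2024 is July 14, 2026.
Service was not by mail, so no mail extension applies.
From September 4, 2024 through September 13, 2024 inclusive is 10 days; tolling adds 10 days: July 14, 2026 + 10 days = July 24, 2026.
From December 27, 2024 through May 29, 2025 inclusive is 154 days; tolling adds 154 days: July 24, 2026 + 154 days = December 25, 2026.
December 25, 2026 is a listed holiday; December 26, 2026 is Saturday; December 27, 2026 is Sunday. The next qualifying day is December 28, 2026.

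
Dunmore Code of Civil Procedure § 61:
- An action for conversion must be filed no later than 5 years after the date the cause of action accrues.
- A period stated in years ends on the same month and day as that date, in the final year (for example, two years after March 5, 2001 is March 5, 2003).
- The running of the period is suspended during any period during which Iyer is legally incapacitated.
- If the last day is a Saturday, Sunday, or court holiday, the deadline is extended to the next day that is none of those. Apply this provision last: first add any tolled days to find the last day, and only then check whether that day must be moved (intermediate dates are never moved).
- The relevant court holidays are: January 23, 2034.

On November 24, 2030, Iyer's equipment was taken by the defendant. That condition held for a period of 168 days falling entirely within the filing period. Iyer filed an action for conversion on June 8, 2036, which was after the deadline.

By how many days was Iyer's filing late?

27 days

5 years after November 24, 2030 is November 24, 2035.
Tolling adds 168 days: November 24, 2035 + 168 days = May 10, 2036.
May 10, 2036 is Saturday; May 11, 2036 is Sunday. The next qualifying day is May 12, 2036.
The deadline is May 12, 2036; from May 12, 2036 to June 8, 2036 is 27 days.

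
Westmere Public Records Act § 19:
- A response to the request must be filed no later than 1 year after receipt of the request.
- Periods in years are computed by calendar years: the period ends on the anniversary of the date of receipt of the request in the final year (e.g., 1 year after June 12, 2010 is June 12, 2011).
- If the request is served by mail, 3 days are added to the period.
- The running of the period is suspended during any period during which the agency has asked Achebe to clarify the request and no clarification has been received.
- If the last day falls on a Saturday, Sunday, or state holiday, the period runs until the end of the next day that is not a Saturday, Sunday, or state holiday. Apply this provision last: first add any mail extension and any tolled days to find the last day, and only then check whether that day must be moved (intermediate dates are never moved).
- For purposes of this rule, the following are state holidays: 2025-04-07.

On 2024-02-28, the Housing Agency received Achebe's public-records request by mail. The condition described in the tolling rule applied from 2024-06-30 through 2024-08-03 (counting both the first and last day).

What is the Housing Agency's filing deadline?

April 8, 2025

1 year after 2024-02-28 is February 28, 2025.
Service was by mail, adding 3 days: February 28, 2025 + 3 days = March 3, 2025.
From June 30, 2024 through August 3, 2024 inclusive is 35 days; tolling adds 35 days: March 3, 2025 + 35 days = April 7, 2025.
April 7, 2025 is a listed holiday. The next qualifying day is April 8, 2025.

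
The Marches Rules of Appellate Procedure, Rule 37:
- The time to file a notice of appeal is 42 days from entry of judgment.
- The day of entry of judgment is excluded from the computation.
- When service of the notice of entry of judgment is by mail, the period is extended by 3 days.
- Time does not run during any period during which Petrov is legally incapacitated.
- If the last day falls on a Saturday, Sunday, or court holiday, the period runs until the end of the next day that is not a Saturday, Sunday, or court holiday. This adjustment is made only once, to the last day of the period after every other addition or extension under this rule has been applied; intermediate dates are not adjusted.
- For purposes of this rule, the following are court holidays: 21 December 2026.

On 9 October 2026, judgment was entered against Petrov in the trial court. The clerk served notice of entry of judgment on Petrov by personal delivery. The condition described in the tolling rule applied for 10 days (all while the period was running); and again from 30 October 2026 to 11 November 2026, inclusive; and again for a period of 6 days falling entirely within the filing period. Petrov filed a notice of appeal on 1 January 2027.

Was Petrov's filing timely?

No

42 days after 9 October 2026 is November 20, 2026.
Service was not by mail, so no mail extension applies.
Tolling adds 10 days: November 20, 2026 + 10 days = November 30, 2026.
From October 30, 2026 through November 11, 2026 inclusive is 13 days; tolling adds 13 days: November 30, 2026 + 13 days = December 13, 2026.
Tolling adds 6 days: December 13, 2026 + 6 days = December 19, 2026.
December 19, 2026 is Saturday; December 20, 2026 is Sunday; December 21, 2026 is a listed holiday. The next qualifying day is December 22, 2026.
The deadline is December 22, 2026; the filing on January 1, 2027 is after that date.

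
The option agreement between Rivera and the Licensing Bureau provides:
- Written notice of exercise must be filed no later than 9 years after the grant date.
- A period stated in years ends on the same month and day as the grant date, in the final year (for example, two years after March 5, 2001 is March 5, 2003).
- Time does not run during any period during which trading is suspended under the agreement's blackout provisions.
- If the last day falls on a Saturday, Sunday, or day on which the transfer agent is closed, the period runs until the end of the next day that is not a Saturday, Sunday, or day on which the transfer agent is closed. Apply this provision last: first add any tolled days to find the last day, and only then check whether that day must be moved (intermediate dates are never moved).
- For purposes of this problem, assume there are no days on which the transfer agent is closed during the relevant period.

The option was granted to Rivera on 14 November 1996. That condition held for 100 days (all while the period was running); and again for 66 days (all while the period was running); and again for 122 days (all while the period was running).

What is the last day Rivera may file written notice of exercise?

9 years after 14 November 1996 is November 14, 2005.
Tolling adds 100 days: November 14, 2005 + 100 days = February 22, 2006.
Tolling adds 66 days: February 22, 2006 + 66 days = April 29, 2006.
Tolling adds 122 days: April 29, 2006 + 122 days = August 29, 2006.
August 29, 2006 is a Tuesday and not a day on which the transfer agent is closed, so no extension applies.

August 29, 2006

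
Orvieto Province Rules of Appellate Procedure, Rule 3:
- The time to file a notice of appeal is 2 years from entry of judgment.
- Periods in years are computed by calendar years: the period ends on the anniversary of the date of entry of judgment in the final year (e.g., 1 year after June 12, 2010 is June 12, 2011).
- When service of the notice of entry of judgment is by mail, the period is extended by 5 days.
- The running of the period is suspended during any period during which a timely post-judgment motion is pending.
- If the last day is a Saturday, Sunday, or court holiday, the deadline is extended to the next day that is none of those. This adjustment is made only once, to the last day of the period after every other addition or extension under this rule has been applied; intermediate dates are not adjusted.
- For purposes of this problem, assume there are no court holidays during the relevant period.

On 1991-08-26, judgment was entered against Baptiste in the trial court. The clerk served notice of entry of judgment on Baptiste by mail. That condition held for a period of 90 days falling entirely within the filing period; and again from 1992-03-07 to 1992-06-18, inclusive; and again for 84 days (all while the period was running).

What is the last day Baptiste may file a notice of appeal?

June 6, 1994

2 years after 1991-08-26 is August 26, 1993.
Service was by mail, adding 5 days: August 26, 1993 + 5 days = August 31, 1993.
Tolling adds 90 days: August 31, 1993 + 90 days = November 29, 1993.
From March 7, 1992 through June 18, 1992 inclusive is 104 days; tolling adds 104 days: November 29, 1993 + 104 days = March 13, 1994.
Tolling adds 84 days: March 13, 1994 + 84 days = June 5, 1994.
June 5, 1994 is Sunday. The next qualifying day is June 6, 1994.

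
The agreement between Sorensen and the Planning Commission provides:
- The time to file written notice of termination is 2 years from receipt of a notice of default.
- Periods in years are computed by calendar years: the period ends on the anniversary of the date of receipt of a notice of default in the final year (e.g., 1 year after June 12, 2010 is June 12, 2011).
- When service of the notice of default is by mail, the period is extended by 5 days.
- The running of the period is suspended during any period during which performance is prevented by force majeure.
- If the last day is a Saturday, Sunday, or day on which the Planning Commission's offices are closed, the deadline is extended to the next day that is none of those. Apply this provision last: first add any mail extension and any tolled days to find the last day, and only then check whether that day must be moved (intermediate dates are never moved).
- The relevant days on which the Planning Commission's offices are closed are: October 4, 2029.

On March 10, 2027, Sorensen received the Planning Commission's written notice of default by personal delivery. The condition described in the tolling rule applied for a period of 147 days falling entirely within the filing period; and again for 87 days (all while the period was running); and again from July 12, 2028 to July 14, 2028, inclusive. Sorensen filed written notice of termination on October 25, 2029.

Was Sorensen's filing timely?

2 years after March 10, 2027 is March 10, 2029.
Service was not by mail, so no mail extension applies.
Tolling adds 147 days: March 10, 2029 + 147 days = August 4, 2029.
Tolling adds 87 days: August 4, 2029 + 87 days = October 30, 2029.
From July 12, 2028 through July 14, 2028 inclusive is 3 days; tolling adds 3 days: October 30, 2029 + 3 days = November 2, 2029.
November 2, 2029 is a Friday and not a day on which the Planning Commission's offices are closed, so no extension applies.
The deadline is November 2, 2029; the filing on October 25, 2029 is on or before that date.

Yes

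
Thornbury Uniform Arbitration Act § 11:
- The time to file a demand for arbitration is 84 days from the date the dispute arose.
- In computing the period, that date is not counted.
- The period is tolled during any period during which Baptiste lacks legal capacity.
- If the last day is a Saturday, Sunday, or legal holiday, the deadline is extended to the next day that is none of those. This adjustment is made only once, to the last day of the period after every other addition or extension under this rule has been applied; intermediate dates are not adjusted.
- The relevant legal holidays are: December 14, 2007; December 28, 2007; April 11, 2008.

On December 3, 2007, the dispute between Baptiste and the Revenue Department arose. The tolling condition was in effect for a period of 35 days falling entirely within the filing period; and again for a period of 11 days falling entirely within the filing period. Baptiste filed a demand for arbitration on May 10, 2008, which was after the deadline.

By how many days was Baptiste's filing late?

84 days after December 3, 2007 is February 25, 2008.
Tolling adds 35 days: February 25, 2008 + 35 days = March 31, 2008.
Tolling adds 11 days: March 31, 2008 + 11 days = April 11, 2008.
April 11, 2008 is a listed holiday; April 12, 2008 is Saturday; April 13, 2008 is Sunday. The next qualifying day is April 14, 2008.
The deadline is April 14, 2008; from April 14, 2008 to May 10, 2008 is 26 days.

26 days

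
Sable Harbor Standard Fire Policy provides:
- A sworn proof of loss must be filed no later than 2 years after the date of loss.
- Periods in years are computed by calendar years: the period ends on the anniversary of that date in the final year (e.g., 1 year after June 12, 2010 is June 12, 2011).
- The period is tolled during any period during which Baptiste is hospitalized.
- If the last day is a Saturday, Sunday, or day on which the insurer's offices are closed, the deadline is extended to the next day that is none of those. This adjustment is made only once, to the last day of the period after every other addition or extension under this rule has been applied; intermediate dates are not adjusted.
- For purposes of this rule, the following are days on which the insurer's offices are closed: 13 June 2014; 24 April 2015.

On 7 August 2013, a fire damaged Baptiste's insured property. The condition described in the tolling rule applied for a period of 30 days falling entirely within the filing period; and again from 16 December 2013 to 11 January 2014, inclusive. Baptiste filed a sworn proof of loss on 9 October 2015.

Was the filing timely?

No

2 years after 7 August 2013 is August 7, 2015.
Tolling adds 30 days: August 7, 2015 + 30 days = September 6, 2015.
From December 16, 2013 through January 11, 2014 inclusive is 27 days; tolling adds 27 days: September 6, 2015 + 27 days = October 3, 2015.
October 3, 2015 is Saturday; October 4, 2015 is Sunday. The next qualifying day is October 5, 2015.
The deadline is October 5, 2015; the filing on October 9, 2015 is after that date.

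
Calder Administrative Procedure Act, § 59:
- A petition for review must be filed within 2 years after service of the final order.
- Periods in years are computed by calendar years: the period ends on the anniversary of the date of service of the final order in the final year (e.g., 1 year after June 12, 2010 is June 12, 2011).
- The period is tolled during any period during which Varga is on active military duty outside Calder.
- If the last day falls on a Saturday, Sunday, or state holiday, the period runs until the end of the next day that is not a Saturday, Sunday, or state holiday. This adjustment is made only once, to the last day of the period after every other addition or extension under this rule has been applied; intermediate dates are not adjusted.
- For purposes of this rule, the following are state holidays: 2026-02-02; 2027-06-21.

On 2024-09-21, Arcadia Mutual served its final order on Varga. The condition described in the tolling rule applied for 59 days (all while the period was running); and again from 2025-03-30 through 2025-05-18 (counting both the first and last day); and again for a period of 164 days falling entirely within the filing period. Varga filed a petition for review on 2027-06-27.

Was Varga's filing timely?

No

2 years after 2024-09-21 is September 21, 2026.
Tolling adds 59 days: September 21, 2026 + 59 days = November 19, 2026.
From March 30, 2025 through May 18, 2025 inclusive is 50 days; tolling adds 50 days: November 19, 2026 + 50 days = January 8, 2027.
Tolling adds 164 days: January 8, 2027 + 164 days = June 21, 2027.
June 21, 2027 is a listed holiday. The next qualifying day is June 22, 2027.
The deadline is June 22, 2027; the filing on June 27, 2027 is after that date.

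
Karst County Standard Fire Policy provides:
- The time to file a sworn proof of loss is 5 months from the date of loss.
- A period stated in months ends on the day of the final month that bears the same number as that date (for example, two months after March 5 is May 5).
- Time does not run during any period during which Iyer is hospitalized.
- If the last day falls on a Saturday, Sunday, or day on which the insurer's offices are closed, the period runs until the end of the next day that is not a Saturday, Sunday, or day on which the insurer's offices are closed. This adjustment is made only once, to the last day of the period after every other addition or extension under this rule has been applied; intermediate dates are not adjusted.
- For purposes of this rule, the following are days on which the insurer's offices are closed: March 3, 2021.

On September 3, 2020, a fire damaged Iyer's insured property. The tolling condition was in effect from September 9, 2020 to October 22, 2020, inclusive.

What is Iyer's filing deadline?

March 19, 2021

5 months after September 3, 2020 is February 3, 2021.
From September 9, 2020 through October 22, 2020 inclusive is 44 days; tolling adds 44 days: February 3, 2021 + 44 days = March 19, 2021.
March 19, 2021 is a Friday and not a day on which the insurer's offices are closed, so no extension applies.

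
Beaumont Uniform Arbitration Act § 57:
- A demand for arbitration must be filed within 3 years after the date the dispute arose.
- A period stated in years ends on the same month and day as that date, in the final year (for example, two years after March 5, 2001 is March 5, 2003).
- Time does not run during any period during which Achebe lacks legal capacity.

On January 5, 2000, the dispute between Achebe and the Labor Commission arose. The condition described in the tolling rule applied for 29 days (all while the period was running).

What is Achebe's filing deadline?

February 3, 2003

3 years after January 5, 2000 is January 5, 2003.
Tolling adds 29 days: January 5, 2003 + 29 days = February 3, 2003.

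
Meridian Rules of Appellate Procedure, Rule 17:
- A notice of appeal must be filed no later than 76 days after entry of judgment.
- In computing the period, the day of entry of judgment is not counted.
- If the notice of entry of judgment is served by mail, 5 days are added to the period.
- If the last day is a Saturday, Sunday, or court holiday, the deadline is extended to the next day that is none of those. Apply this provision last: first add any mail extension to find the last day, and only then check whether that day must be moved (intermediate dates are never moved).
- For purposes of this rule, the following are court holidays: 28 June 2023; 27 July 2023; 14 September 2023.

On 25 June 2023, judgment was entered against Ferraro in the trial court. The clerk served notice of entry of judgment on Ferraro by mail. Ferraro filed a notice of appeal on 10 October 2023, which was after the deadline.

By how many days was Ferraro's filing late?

76 days after 25 June 2023 is September 9, 2023.
Service was by mail, adding 5 days: September 9, 2023 + 5 days = September 14, 2023.
September 14, 2023 is a listed holiday. The next qualifying day is September 15, 2023.
The deadline is September 15, 2023; from September 15, 2023 to October 10, 2023 is 25 days.

25 days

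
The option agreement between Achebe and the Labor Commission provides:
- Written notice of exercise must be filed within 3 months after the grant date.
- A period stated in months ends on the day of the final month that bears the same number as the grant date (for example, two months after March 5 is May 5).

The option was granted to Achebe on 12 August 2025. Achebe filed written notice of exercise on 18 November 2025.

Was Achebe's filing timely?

3 months after 12 August 2025 is November 12, 2025.
The deadline is November 12, 2025; the filing on November 18, 2025 is after that date.

No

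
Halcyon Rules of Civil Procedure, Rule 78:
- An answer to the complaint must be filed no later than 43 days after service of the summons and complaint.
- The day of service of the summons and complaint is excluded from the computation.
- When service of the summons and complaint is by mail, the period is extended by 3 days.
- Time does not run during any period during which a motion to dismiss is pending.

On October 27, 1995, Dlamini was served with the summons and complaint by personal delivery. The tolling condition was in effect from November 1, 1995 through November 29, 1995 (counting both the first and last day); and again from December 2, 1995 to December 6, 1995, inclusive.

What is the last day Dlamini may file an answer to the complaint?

January 12, 1996

43 days after October 27, 1995 is December 9, 1995.
Service was not by mail, so no mail extension applies.
From November 1, 1995 through November 29, 1995 inclusive is 29 days; tolling adds 29 days: December 9, 1995 + 29 days = January 7, 1996.
From December 2, 1995 through December 6, 1995 inclusive is 5 days; tolling adds 5 days: January 7, 1996 + 5 days = January 12, 1996.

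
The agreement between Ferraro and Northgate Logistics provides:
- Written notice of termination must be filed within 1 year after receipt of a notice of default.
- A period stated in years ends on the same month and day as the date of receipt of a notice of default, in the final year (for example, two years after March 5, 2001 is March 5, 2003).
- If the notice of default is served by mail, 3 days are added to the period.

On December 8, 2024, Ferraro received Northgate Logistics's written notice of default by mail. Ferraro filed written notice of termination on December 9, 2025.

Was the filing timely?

1 year after December 8, 2024 is December 8, 2025.
Service was by mail, adding 3 days: December 8, 2025 + 3 days = December 11, 2025.
The deadline is December 11, 2025; the filing on December 9, 2025 is on or before that date.

Yes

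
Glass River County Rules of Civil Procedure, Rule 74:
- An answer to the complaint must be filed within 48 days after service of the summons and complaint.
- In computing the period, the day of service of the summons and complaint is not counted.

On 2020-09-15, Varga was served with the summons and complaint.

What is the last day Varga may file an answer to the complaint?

November 2, 2020

48 days after 2020-09-15 is November 2, 2020.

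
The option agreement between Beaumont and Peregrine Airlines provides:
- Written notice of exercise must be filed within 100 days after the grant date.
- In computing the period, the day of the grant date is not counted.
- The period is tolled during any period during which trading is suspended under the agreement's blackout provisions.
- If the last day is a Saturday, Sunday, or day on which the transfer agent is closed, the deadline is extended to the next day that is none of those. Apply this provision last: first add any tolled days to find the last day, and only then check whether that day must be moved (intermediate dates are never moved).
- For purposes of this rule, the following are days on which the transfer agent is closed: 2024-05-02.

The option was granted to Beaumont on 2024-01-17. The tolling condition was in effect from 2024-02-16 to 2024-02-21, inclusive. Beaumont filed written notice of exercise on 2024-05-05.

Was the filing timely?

No

100 days after 2024-01-17 is April 26, 2024.
From February 16, 2024 through February 21, 2024 inclusive is 6 days; tolling adds 6 days: April 26, 2024 + 6 days = May 2, 2024.
May 2, 2024 is a listed holiday. The next qualifying day is May 3, 2024.
The deadline is May 3, 2024; the filing on May 5, 2024 is after that date.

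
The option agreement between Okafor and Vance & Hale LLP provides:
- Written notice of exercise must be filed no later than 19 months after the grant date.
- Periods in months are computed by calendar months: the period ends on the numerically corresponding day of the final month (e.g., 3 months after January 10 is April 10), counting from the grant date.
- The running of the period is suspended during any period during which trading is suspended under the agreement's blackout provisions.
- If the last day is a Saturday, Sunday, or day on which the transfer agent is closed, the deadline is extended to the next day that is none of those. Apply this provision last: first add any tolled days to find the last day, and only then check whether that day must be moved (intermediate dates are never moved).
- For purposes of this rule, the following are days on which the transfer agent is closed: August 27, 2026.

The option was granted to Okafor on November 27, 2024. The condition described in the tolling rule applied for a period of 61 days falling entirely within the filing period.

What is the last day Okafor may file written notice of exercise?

19 months after November 27, 2024 is June 27, 2026.
Tolling adds 61 days: June 27, 2026 + 61 days = August 27, 2026.
August 27, 2026 is a listed holiday. The next qualifying day is August 28, 2026.

August 28, 2026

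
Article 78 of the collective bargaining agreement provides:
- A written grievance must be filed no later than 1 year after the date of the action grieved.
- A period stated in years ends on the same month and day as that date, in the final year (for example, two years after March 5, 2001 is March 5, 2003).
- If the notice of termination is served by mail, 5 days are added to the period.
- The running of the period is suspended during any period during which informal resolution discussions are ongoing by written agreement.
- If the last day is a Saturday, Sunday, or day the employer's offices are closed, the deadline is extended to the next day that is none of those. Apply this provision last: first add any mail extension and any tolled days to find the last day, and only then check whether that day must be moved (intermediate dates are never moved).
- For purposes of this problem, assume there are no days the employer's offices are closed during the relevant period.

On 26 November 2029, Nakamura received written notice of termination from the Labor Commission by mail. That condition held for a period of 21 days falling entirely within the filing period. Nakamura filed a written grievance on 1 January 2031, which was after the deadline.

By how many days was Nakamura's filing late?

9 days

1 year after 26 November 2029 is November 26, 2030.
Service was by mail, adding 5 days: November 26, 2030 + 5 days = December 1, 2030.
Tolling adds 21 days: December 1, 2030 + 21 days = December 22, 2030.
December 22, 2030 is Sunday. The next qualifying day is December 23, 2030.
The deadline is December 23, 2030; from December 23, 2030 to January 1, 2031 is 9 days.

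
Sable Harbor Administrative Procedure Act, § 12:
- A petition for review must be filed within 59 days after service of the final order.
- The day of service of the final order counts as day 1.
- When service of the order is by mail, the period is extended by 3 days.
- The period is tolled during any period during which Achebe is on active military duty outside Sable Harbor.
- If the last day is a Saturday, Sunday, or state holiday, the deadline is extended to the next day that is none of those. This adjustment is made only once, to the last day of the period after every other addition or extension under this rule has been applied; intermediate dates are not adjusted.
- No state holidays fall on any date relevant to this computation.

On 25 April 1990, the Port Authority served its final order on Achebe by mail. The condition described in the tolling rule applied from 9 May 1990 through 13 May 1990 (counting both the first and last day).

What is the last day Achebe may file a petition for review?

July 2, 1990

Counting 25 April 1990 as day 1, day 59 is June 22, 1990.
Service was by mail, adding 3 days: June 22, 1990 + 3 days = June 25, 1990.
From May 9, 1990 through May 13, 1990 inclusive is 5 days; tolling adds 5 days: June 25, 1990 + 5 days = June 30, 1990.
June 30, 1990 is Saturday; July 1, 1990 is Sunday. The next qualifying day is July 2, 1990.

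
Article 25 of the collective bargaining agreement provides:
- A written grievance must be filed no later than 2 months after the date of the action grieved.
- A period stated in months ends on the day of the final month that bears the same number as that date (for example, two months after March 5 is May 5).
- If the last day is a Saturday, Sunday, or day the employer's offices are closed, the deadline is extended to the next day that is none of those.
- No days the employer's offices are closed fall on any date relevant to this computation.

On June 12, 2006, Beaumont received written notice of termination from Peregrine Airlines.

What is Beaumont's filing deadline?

August 14, 2006

2 months after June 12, 2006 is August 12, 2006.
August 12, 2006 is Saturday; August 13, 2006 is Sunday. The next qualifying day is August 14, 2006.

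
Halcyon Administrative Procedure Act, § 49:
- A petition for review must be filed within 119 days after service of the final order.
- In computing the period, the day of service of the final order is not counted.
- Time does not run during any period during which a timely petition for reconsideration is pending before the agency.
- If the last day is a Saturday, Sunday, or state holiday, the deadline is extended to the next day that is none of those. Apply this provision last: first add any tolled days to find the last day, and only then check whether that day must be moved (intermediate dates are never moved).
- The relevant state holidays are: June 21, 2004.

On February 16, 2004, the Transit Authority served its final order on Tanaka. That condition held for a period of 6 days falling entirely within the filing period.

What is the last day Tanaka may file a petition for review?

June 22, 2004

119 days after February 16, 2004 is June 14, 2004.
Tolling adds 6 days: June 14, 2004 + 6 days = June 20, 2004.
June 20, 2004 is Sunday; June 21, 2004 is a listed holiday. The next qualifying day is June 22, 2004.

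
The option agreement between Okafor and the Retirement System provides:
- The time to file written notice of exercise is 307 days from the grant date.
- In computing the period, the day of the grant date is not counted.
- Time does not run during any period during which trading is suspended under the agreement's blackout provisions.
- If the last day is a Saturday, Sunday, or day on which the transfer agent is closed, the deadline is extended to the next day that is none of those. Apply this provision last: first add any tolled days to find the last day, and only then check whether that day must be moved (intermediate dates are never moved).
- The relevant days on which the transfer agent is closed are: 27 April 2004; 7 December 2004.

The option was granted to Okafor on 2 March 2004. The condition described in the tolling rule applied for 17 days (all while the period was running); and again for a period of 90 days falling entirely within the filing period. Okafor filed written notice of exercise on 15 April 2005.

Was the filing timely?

Yes

307 days after 2 March 2004 is January 3, 2005.
Tolling adds 17 days: January 3, 2005 + 17 days = January 20, 2005.
Tolling adds 90 days: January 20, 2005 + 90 days = April 20, 2005.
April 20, 2005 is a Wednesday and not a day on which the transfer agent is closed, so no extension applies.
The deadline is April 20, 2005; the filing on April 15, 2005 is on or before that date.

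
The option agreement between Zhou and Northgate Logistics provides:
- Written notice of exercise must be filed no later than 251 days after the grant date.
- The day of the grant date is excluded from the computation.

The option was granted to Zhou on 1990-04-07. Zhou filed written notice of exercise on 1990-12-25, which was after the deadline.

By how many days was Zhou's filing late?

11 days

251 days after 1990-04-07 is December 14, 1990.
The deadline is December 14, 1990; from December 14, 1990 to December 25, 1990 is 11 days.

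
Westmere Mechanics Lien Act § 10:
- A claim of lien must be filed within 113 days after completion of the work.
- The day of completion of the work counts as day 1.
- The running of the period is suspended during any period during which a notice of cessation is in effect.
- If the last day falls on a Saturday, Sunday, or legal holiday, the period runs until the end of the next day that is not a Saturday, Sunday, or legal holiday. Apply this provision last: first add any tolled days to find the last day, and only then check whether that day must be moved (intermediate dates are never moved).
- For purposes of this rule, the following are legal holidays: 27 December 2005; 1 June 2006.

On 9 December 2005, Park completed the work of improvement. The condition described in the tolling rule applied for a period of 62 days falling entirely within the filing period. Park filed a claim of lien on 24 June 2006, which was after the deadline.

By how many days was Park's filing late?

Counting 9 December 2005 as day 1, day 113 is March 31, 2006.
Tolling adds 62 days: March 31, 2006 + 62 days = June 1, 2006.
June 1, 2006 is a listed holiday. The next qualifying day is June 2, 2006.
The deadline is June 2, 2006; from June 2, 2006 to June 24, 2006 is 22 days.

22 days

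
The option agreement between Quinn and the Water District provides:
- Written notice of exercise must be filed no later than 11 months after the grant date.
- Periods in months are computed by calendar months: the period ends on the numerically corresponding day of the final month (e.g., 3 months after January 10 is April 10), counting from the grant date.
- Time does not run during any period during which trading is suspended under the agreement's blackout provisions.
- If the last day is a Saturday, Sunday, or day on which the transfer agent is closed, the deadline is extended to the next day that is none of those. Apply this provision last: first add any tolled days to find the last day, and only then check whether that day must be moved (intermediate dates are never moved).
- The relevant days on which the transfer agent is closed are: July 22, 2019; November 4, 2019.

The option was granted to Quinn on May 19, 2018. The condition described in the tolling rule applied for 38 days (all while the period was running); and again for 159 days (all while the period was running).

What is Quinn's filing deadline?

11 months after May 19, 2018 is April 19, 2019.
Tolling adds 38 days: April 19, 2019 + 38 days = May 27, 2019.
Tolling adds 159 days: May 27, 2019 + 159 days = November 2, 2019.
November 2, 2019 is Saturday; November 3, 2019 is Sunday; November 4, 2019 is a listed holiday. The next qualifying day is November 5, 2019.

November 5, 2019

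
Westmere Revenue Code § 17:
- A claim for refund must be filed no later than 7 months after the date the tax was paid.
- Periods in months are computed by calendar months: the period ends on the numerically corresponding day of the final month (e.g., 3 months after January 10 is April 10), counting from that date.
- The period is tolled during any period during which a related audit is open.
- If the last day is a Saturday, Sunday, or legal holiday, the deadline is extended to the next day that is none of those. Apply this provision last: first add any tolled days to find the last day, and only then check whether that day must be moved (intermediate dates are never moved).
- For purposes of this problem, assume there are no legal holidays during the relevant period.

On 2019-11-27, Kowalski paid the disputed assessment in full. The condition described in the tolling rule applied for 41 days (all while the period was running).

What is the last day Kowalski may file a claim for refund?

August 7, 2020

7 months after 2019-11-27 is June 27, 2020.
Tolling adds 41 days: June 27, 2020 + 41 days = August 7, 2020.
August 7, 2020 is a Friday and not a legal holiday, so no extension applies.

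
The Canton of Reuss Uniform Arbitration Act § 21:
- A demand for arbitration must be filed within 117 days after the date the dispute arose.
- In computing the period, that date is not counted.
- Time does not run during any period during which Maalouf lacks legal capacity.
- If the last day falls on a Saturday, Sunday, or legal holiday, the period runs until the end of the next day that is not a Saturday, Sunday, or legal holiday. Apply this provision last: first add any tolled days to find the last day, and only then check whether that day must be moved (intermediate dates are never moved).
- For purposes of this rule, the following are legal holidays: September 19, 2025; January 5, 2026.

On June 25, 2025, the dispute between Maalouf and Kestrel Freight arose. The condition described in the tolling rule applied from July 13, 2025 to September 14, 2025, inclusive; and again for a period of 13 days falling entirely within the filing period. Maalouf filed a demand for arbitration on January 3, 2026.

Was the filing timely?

117 days after June 25, 2025 is October 20, 2025.
From July 13, 2025 through September 14, 2025 inclusive is 64 days; tolling adds 64 days: October 20, 2025 + 64 days = December 23, 2025.
Tolling adds 13 days: December 23, 2025 + 13 days = January 5, 2026.
January 5, 2026 is a listed holiday. The next qualifying day is January 6, 2026.
The deadline is January 6, 2026; the filing on January 3, 2026 is on or before that date.

Yes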